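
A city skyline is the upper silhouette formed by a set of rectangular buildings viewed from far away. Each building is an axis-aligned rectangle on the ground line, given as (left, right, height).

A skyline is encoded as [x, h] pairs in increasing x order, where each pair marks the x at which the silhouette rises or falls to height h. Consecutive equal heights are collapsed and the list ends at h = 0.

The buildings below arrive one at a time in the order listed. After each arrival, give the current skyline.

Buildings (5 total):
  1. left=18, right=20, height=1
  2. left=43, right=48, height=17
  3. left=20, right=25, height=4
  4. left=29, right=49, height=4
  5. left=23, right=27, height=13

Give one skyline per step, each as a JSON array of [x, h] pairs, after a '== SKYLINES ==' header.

== SKYLINES ==
[[18,1],[20,0]]
[[18,1],[20,0],[43,17],[48,0]]
[[18,1],[20,4],[25,0],[43,17],[48,0]]
[[18,1],[20,4],[25,0],[29,4],[43,17],[48,4],[49,0]]
[[18,1],[20,4],[23,13],[27,0],[29,4],[43,17],[48,4],[49,0]]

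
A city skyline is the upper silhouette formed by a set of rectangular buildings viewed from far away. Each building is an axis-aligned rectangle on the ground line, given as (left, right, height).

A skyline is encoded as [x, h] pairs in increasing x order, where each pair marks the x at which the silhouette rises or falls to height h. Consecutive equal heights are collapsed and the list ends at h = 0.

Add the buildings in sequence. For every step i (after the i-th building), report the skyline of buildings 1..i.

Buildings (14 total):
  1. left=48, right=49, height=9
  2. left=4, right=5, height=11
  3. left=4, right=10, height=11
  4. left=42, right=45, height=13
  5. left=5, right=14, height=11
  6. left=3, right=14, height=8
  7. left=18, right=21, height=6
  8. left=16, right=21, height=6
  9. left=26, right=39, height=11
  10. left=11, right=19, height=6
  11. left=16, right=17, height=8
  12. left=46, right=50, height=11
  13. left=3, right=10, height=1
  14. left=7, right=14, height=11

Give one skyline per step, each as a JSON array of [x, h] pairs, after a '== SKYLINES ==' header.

== SKYLINES ==
[[48,9],[49,0]]
[[4,11],[5,0],[48,9],[49,0]]
[[4,11],[10,0],[48,9],[49,0]]
[[4,11],[10,0],[42,13],[45,0],[48,9],[49,0]]
[[4,11],[14,0],[42,13],[45,0],[48,9],[49,0]]
[[3,8],[4,11],[14,0],[42,13],[45,0],[48,9],[49,0]]
[[3,8],[4,11],[14,0],[18,6],[21,0],[42,13],[45,0],[48,9],[49,0]]
[[3,8],[4,11],[14,0],[16,6],[21,0],[42,13],[45,0],[48,9],[49,0]]
[[3,8],[4,11],[14,0],[16,6],[21,0],[26,11],[39,0],[42,13],[45,0],[48,9],[49,0]]
[[3,8],[4,11],[14,6],[21,0],[26,11],[39,0],[42,13],[45,0],[48,9],[49,0]]
[[3,8],[4,11],[14,6],[16,8],[17,6],[21,0],[26,11],[39,0],[42,13],[45,0],[48,9],[49,0]]
[[3,8],[4,11],[14,6],[16,8],[17,6],[21,0],[26,11],[39,0],[42,13],[45,0],[46,11],[50,0]]
[[3,8],[4,11],[14,6],[16,8],[17,6],[21,0],[26,11],[39,0],[42,13],[45,0],[46,11],[50,0]]
[[3,8],[4,11],[14,6],[16,8],[17,6],[21,0],[26,11],[39,0],[42,13],[45,0],[46,11],[50,0]]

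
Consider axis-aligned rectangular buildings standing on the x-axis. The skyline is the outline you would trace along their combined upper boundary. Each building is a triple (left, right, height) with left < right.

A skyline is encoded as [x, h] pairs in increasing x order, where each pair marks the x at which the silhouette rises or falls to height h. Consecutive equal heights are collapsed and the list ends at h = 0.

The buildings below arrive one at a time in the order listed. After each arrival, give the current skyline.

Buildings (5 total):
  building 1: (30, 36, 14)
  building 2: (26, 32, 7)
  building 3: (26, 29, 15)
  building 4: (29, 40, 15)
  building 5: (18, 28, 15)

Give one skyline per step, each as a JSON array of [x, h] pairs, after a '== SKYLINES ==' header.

== SKYLINES ==
[[30,14],[36,0]]
[[26,7],[30,14],[36,0]]
[[26,15],[29,7],[30,14],[36,0]]
[[26,15],[40,0]]
[[18,15],[40,0]]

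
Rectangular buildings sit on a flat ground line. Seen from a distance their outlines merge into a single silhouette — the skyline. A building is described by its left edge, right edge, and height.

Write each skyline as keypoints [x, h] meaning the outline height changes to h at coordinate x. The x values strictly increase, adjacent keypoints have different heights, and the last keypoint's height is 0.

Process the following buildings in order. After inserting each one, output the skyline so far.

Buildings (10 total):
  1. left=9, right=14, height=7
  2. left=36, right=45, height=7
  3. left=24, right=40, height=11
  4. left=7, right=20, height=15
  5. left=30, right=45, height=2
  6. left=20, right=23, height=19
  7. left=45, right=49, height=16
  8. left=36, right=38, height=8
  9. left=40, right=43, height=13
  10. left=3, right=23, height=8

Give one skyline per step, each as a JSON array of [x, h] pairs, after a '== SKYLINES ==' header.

== SKYLINES ==
[[9,7],[14,0]]
[[9,7],[14,0],[36,7],[45,0]]
[[9,7],[14,0],[24,11],[40,7],[45,0]]
[[7,15],[20,0],[24,11],[40,7],[45,0]]
[[7,15],[20,0],[24,11],[40,7],[45,0]]
[[7,15],[20,19],[23,0],[24,11],[40,7],[45,0]]
[[7,15],[20,19],[23,0],[24,11],[40,7],[45,16],[49,0]]
[[7,15],[20,19],[23,0],[24,11],[40,7],[45,16],[49,0]]
[[7,15],[20,19],[23,0],[24,11],[40,13],[43,7],[45,16],[49,0]]
[[3,8],[7,15],[20,19],[23,0],[24,11],[40,13],[43,7],[45,16],[49,0]]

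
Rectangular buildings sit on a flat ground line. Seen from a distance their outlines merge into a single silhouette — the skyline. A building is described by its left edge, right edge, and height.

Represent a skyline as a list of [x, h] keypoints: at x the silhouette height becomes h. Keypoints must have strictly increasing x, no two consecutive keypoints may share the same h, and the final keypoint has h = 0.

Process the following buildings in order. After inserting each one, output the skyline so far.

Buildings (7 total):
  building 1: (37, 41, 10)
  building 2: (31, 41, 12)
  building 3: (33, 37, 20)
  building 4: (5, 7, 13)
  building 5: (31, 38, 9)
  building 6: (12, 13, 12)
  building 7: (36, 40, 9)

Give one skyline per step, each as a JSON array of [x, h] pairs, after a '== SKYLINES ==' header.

== SKYLINES ==
[[37,10],[41,0]]
[[31,12],[41,0]]
[[31,12],[33,20],[37,12],[41,0]]
[[5,13],[7,0],[31,12],[33,20],[37,12],[41,0]]
[[5,13],[7,0],[31,12],[33,20],[37,12],[41,0]]
[[5,13],[7,0],[12,12],[13,0],[31,12],[33,20],[37,12],[41,0]]
[[5,13],[7,0],[12,12],[13,0],[31,12],[33,20],[37,12],[41,0]]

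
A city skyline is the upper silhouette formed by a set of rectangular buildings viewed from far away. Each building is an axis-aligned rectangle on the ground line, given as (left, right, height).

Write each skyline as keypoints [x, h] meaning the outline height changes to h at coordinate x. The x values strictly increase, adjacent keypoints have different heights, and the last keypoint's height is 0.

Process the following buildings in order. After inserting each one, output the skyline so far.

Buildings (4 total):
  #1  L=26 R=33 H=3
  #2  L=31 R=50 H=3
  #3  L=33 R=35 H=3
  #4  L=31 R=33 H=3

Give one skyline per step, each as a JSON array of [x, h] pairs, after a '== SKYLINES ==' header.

== SKYLINES ==
[[26,3],[33,0]]
[[26,3],[50,0]]
[[26,3],[50,0]]
[[26,3],[50,0]]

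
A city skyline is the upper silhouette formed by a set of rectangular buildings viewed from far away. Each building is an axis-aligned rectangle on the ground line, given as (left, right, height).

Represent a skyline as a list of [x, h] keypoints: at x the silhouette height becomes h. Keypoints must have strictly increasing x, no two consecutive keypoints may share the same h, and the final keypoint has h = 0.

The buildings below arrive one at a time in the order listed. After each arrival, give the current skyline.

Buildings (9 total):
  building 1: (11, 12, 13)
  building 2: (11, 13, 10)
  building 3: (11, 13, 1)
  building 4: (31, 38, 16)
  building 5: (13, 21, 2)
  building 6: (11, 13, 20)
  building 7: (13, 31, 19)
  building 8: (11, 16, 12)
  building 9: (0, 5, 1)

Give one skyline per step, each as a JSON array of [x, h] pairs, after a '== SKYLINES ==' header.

== SKYLINES ==
[[11,13],[12,0]]
[[11,13],[12,10],[13,0]]
[[11,13],[12,10],[13,0]]
[[11,13],[12,10],[13,0],[31,16],[38,0]]
[[11,13],[12,10],[13,2],[21,0],[31,16],[38,0]]
[[11,20],[13,2],[21,0],[31,16],[38,0]]
[[11,20],[13,19],[31,16],[38,0]]
[[11,20],[13,19],[31,16],[38,0]]
[[0,1],[5,0],[11,20],[13,19],[31,16],[38,0]]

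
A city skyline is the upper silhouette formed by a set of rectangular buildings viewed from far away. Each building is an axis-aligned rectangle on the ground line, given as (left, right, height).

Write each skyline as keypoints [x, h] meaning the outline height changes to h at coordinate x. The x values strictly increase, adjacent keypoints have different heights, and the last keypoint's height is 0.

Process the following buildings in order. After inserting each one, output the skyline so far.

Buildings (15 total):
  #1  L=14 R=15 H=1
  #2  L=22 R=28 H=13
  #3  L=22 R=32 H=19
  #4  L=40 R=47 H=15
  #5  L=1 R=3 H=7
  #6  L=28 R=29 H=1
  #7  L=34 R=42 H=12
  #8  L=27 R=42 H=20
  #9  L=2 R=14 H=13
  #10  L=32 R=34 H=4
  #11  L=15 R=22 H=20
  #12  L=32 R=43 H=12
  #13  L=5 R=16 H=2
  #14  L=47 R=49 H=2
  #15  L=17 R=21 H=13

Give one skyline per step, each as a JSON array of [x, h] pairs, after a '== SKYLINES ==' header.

== SKYLINES ==
[[14,1],[15,0]]
[[14,1],[15,0],[22,13],[28,0]]
[[14,1],[15,0],[22,19],[32,0]]
[[14,1],[15,0],[22,19],[32,0],[40,15],[47,0]]
[[1,7],[3,0],[14,1],[15,0],[22,19],[32,0],[40,15],[47,0]]
[[1,7],[3,0],[14,1],[15,0],[22,19],[32,0],[40,15],[47,0]]
[[1,7],[3,0],[14,1],[15,0],[22,19],[32,0],[34,12],[40,15],[47,0]]
[[1,7],[3,0],[14,1],[15,0],[22,19],[27,20],[42,15],[47,0]]
[[1,7],[2,13],[14,1],[15,0],[22,19],[27,20],[42,15],[47,0]]
[[1,7],[2,13],[14,1],[15,0],[22,19],[27,20],[42,15],[47,0]]
[[1,7],[2,13],[14,1],[15,20],[22,19],[27,20],[42,15],[47,0]]
[[1,7],[2,13],[14,1],[15,20],[22,19],[27,20],[42,15],[47,0]]
[[1,7],[2,13],[14,2],[15,20],[22,19],[27,20],[42,15],[47,0]]
[[1,7],[2,13],[14,2],[15,20],[22,19],[27,20],[42,15],[47,2],[49,0]]
[[1,7],[2,13],[14,2],[15,20],[22,19],[27,20],[42,15],[47,2],[49,0]]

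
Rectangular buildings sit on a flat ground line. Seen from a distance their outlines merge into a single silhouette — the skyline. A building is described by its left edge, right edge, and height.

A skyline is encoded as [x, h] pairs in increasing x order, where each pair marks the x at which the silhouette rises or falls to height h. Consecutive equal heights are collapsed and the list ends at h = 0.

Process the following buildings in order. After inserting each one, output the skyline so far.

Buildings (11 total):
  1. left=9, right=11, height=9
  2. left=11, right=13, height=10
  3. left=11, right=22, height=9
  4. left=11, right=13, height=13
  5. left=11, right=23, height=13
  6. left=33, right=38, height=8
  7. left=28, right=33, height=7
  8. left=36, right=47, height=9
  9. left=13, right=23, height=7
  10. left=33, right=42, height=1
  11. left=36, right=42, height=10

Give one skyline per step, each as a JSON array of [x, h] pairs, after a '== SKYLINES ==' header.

== SKYLINES ==
[[9,9],[11,0]]
[[9,9],[11,10],[13,0]]
[[9,9],[11,10],[13,9],[22,0]]
[[9,9],[11,13],[13,9],[22,0]]
[[9,9],[11,13],[23,0]]
[[9,9],[11,13],[23,0],[33,8],[38,0]]
[[9,9],[11,13],[23,0],[28,7],[33,8],[38,0]]
[[9,9],[11,13],[23,0],[28,7],[33,8],[36,9],[47,0]]
[[9,9],[11,13],[23,0],[28,7],[33,8],[36,9],[47,0]]
[[9,9],[11,13],[23,0],[28,7],[33,8],[36,9],[47,0]]
[[9,9],[11,13],[23,0],[28,7],[33,8],[36,10],[42,9],[47,0]]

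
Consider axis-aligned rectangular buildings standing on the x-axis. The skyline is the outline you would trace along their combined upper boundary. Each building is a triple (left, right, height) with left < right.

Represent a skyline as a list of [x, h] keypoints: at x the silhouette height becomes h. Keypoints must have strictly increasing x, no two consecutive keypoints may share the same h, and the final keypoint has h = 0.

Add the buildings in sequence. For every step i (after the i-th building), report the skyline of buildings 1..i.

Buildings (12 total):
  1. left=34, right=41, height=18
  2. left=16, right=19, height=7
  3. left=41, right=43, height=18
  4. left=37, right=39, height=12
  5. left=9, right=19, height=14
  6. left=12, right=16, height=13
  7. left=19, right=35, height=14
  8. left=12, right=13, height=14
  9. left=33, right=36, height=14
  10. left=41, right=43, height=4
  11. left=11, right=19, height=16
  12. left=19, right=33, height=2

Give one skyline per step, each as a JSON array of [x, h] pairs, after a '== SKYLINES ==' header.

== SKYLINES ==
[[34,18],[41,0]]
[[16,7],[19,0],[34,18],[41,0]]
[[16,7],[19,0],[34,18],[43,0]]
[[16,7],[19,0],[34,18],[43,0]]
[[9,14],[19,0],[34,18],[43,0]]
[[9,14],[19,0],[34,18],[43,0]]
[[9,14],[34,18],[43,0]]
[[9,14],[34,18],[43,0]]
[[9,14],[34,18],[43,0]]
[[9,14],[34,18],[43,0]]
[[9,14],[11,16],[19,14],[34,18],[43,0]]
[[9,14],[11,16],[19,14],[34,18],[43,0]]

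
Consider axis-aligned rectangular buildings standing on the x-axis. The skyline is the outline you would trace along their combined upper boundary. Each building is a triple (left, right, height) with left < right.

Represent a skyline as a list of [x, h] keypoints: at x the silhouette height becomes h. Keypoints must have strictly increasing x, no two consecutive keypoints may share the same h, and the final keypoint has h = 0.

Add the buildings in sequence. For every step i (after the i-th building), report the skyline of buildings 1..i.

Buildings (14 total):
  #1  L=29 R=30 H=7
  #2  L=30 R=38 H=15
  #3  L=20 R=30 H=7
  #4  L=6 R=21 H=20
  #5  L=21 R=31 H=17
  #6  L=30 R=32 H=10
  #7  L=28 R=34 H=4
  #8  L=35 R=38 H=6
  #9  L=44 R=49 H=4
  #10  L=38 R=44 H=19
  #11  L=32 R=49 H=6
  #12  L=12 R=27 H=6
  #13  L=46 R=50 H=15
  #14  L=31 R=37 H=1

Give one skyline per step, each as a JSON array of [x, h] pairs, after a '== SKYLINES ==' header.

== SKYLINES ==
[[29,7],[30,0]]
[[29,7],[30,15],[38,0]]
[[20,7],[30,15],[38,0]]
[[6,20],[21,7],[30,15],[38,0]]
[[6,20],[21,17],[31,15],[38,0]]
[[6,20],[21,17],[31,15],[38,0]]
[[6,20],[21,17],[31,15],[38,0]]
[[6,20],[21,17],[31,15],[38,0]]
[[6,20],[21,17],[31,15],[38,0],[44,4],[49,0]]
[[6,20],[21,17],[31,15],[38,19],[44,4],[49,0]]
[[6,20],[21,17],[31,15],[38,19],[44,6],[49,0]]
[[6,20],[21,17],[31,15],[38,19],[44,6],[49,0]]
[[6,20],[21,17],[31,15],[38,19],[44,6],[46,15],[50,0]]
[[6,20],[21,17],[31,15],[38,19],[44,6],[46,15],[50,0]]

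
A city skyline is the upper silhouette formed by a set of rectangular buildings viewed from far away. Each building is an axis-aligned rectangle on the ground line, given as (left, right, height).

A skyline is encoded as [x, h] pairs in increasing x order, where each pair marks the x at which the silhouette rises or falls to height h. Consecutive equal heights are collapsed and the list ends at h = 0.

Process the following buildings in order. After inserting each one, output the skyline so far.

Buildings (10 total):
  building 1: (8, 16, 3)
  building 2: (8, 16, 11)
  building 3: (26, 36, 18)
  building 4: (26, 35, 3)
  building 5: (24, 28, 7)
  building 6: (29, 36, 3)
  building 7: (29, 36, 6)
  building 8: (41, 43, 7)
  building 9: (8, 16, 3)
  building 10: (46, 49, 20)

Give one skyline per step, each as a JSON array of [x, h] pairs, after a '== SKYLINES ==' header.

== SKYLINES ==
[[8,3],[16,0]]
[[8,11],[16,0]]
[[8,11],[16,0],[26,18],[36,0]]
[[8,11],[16,0],[26,18],[36,0]]
[[8,11],[16,0],[24,7],[26,18],[36,0]]
[[8,11],[16,0],[24,7],[26,18],[36,0]]
[[8,11],[16,0],[24,7],[26,18],[36,0]]
[[8,11],[16,0],[24,7],[26,18],[36,0],[41,7],[43,0]]
[[8,11],[16,0],[24,7],[26,18],[36,0],[41,7],[43,0]]
[[8,11],[16,0],[24,7],[26,18],[36,0],[41,7],[43,0],[46,20],[49,0]]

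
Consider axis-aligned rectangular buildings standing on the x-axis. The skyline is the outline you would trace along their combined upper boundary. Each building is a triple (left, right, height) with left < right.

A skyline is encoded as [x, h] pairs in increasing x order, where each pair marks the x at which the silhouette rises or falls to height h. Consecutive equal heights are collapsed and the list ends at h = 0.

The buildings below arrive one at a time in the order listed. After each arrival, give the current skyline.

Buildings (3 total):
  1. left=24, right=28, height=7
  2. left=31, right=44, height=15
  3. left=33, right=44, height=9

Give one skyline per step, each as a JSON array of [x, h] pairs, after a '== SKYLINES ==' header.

== SKYLINES ==
[[24,7],[28,0]]
[[24,7],[28,0],[31,15],[44,0]]
[[24,7],[28,0],[31,15],[44,0]]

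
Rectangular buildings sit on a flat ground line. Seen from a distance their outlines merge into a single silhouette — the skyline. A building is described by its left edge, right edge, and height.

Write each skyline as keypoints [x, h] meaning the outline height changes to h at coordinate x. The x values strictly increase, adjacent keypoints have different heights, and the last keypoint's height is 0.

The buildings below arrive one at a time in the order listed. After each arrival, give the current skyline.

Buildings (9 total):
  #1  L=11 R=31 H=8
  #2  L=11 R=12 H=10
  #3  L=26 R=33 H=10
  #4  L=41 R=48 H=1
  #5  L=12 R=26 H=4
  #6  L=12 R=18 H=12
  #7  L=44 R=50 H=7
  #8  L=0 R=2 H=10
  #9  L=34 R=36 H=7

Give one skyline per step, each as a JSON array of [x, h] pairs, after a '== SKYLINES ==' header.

== SKYLINES ==
[[11,8],[31,0]]
[[11,10],[12,8],[31,0]]
[[11,10],[12,8],[26,10],[33,0]]
[[11,10],[12,8],[26,10],[33,0],[41,1],[48,0]]
[[11,10],[12,8],[26,10],[33,0],[41,1],[48,0]]
[[11,10],[12,12],[18,8],[26,10],[33,0],[41,1],[48,0]]
[[11,10],[12,12],[18,8],[26,10],[33,0],[41,1],[44,7],[50,0]]
[[0,10],[2,0],[11,10],[12,12],[18,8],[26,10],[33,0],[41,1],[44,7],[50,0]]
[[0,10],[2,0],[11,10],[12,12],[18,8],[26,10],[33,0],[34,7],[36,0],[41,1],[44,7],[50,0]]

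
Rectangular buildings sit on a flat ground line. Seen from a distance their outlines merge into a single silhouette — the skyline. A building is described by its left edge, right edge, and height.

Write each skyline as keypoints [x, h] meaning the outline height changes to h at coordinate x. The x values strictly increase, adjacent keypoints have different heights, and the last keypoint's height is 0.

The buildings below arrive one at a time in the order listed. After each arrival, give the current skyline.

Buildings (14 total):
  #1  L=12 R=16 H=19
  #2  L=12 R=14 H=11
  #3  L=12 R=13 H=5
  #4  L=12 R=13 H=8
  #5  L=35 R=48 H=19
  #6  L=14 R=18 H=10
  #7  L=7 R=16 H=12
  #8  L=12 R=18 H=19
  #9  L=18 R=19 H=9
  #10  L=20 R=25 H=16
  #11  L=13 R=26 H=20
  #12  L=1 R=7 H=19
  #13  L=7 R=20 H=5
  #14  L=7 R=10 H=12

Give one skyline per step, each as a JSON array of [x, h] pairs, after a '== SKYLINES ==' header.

== SKYLINES ==
[[12,19],[16,0]]
[[12,19],[16,0]]
[[12,19],[16,0]]
[[12,19],[16,0]]
[[12,19],[16,0],[35,19],[48,0]]
[[12,19],[16,10],[18,0],[35,19],[48,0]]
[[7,12],[12,19],[16,10],[18,0],[35,19],[48,0]]
[[7,12],[12,19],[18,0],[35,19],[48,0]]
[[7,12],[12,19],[18,9],[19,0],[35,19],[48,0]]
[[7,12],[12,19],[18,9],[19,0],[20,16],[25,0],[35,19],[48,0]]
[[7,12],[12,19],[13,20],[26,0],[35,19],[48,0]]
[[1,19],[7,12],[12,19],[13,20],[26,0],[35,19],[48,0]]
[[1,19],[7,12],[12,19],[13,20],[26,0],[35,19],[48,0]]
[[1,19],[7,12],[12,19],[13,20],[26,0],[35,19],[48,0]]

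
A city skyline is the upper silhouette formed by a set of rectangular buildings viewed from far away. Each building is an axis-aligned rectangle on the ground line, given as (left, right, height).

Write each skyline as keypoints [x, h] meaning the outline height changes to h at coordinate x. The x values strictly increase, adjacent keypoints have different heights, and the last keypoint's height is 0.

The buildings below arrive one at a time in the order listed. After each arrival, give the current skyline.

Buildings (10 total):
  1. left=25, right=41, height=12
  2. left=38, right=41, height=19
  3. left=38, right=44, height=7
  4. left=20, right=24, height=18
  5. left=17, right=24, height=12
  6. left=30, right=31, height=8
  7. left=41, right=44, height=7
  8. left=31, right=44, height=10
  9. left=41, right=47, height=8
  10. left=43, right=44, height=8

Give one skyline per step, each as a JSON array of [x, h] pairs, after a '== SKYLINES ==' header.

== SKYLINES ==
[[25,12],[41,0]]
[[25,12],[38,19],[41,0]]
[[25,12],[38,19],[41,7],[44,0]]
[[20,18],[24,0],[25,12],[38,19],[41,7],[44,0]]
[[17,12],[20,18],[24,0],[25,12],[38,19],[41,7],[44,0]]
[[17,12],[20,18],[24,0],[25,12],[38,19],[41,7],[44,0]]
[[17,12],[20,18],[24,0],[25,12],[38,19],[41,7],[44,0]]
[[17,12],[20,18],[24,0],[25,12],[38,19],[41,10],[44,0]]
[[17,12],[20,18],[24,0],[25,12],[38,19],[41,10],[44,8],[47,0]]
[[17,12],[20,18],[24,0],[25,12],[38,19],[41,10],[44,8],[47,0]]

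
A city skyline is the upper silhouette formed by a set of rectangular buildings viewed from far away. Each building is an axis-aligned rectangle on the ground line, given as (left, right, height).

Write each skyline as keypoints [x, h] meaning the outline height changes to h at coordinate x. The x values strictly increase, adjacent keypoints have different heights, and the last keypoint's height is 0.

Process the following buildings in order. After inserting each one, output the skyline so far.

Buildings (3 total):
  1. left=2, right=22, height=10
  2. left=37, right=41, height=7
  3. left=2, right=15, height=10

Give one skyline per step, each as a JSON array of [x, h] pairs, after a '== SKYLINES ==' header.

== SKYLINES ==
[[2,10],[22,0]]
[[2,10],[22,0],[37,7],[41,0]]
[[2,10],[22,0],[37,7],[41,0]]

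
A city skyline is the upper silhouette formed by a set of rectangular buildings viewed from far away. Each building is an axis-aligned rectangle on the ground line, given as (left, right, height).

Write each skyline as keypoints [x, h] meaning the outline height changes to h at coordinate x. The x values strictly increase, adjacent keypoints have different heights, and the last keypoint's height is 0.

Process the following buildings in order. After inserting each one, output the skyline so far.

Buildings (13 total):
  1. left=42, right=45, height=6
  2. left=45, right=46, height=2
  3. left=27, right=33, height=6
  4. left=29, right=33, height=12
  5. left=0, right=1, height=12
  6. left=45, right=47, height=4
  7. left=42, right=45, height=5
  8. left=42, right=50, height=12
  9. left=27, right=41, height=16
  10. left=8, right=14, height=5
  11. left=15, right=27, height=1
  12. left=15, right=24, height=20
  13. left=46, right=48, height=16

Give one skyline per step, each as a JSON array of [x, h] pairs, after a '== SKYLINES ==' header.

== SKYLINES ==
[[42,6],[45,0]]
[[42,6],[45,2],[46,0]]
[[27,6],[33,0],[42,6],[45,2],[46,0]]
[[27,6],[29,12],[33,0],[42,6],[45,2],[46,0]]
[[0,12],[1,0],[27,6],[29,12],[33,0],[42,6],[45,2],[46,0]]
[[0,12],[1,0],[27,6],[29,12],[33,0],[42,6],[45,4],[47,0]]
[[0,12],[1,0],[27,6],[29,12],[33,0],[42,6],[45,4],[47,0]]
[[0,12],[1,0],[27,6],[29,12],[33,0],[42,12],[50,0]]
[[0,12],[1,0],[27,16],[41,0],[42,12],[50,0]]
[[0,12],[1,0],[8,5],[14,0],[27,16],[41,0],[42,12],[50,0]]
[[0,12],[1,0],[8,5],[14,0],[15,1],[27,16],[41,0],[42,12],[50,0]]
[[0,12],[1,0],[8,5],[14,0],[15,20],[24,1],[27,16],[41,0],[42,12],[50,0]]
[[0,12],[1,0],[8,5],[14,0],[15,20],[24,1],[27,16],[41,0],[42,12],[46,16],[48,12],[50,0]]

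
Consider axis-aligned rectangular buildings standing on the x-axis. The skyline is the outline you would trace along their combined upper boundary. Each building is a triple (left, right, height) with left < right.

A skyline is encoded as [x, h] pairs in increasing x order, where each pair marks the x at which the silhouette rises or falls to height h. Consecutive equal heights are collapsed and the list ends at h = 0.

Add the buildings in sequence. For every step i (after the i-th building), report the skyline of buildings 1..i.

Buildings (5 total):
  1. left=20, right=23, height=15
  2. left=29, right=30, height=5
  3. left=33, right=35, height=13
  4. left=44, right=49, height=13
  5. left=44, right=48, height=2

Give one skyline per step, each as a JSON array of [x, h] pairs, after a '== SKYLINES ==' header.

== SKYLINES ==
[[20,15],[23,0]]
[[20,15],[23,0],[29,5],[30,0]]
[[20,15],[23,0],[29,5],[30,0],[33,13],[35,0]]
[[20,15],[23,0],[29,5],[30,0],[33,13],[35,0],[44,13],[49,0]]
[[20,15],[23,0],[29,5],[30,0],[33,13],[35,0],[44,13],[49,0]]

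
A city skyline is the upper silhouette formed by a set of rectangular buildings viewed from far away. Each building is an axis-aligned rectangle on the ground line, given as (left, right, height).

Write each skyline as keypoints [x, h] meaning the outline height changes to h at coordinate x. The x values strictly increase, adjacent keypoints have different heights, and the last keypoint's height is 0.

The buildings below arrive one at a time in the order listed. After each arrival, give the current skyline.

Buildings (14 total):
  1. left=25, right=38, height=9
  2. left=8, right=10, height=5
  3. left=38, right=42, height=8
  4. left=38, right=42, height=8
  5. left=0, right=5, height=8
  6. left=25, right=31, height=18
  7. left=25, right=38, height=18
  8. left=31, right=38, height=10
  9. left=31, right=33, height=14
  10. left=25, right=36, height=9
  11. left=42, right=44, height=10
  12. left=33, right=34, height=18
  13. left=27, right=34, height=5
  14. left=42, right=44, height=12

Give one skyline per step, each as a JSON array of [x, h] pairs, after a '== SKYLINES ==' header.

== SKYLINES ==
[[25,9],[38,0]]
[[8,5],[10,0],[25,9],[38,0]]
[[8,5],[10,0],[25,9],[38,8],[42,0]]
[[8,5],[10,0],[25,9],[38,8],[42,0]]
[[0,8],[5,0],[8,5],[10,0],[25,9],[38,8],[42,0]]
[[0,8],[5,0],[8,5],[10,0],[25,18],[31,9],[38,8],[42,0]]
[[0,8],[5,0],[8,5],[10,0],[25,18],[38,8],[42,0]]
[[0,8],[5,0],[8,5],[10,0],[25,18],[38,8],[42,0]]
[[0,8],[5,0],[8,5],[10,0],[25,18],[38,8],[42,0]]
[[0,8],[5,0],[8,5],[10,0],[25,18],[38,8],[42,0]]
[[0,8],[5,0],[8,5],[10,0],[25,18],[38,8],[42,10],[44,0]]
[[0,8],[5,0],[8,5],[10,0],[25,18],[38,8],[42,10],[44,0]]
[[0,8],[5,0],[8,5],[10,0],[25,18],[38,8],[42,10],[44,0]]
[[0,8],[5,0],[8,5],[10,0],[25,18],[38,8],[42,12],[44,0]]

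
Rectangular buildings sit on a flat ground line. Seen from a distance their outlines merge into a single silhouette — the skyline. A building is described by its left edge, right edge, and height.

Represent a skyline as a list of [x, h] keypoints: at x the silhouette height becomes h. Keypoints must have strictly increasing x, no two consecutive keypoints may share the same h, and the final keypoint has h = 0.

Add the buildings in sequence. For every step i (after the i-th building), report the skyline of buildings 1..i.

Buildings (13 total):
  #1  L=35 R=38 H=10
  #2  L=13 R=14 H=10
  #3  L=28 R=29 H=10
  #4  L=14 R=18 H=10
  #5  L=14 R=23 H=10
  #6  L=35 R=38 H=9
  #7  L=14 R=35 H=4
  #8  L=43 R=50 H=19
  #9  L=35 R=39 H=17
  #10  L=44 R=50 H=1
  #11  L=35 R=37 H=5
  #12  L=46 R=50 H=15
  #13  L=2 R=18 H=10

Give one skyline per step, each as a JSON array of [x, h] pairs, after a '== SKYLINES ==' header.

== SKYLINES ==
[[35,10],[38,0]]
[[13,10],[14,0],[35,10],[38,0]]
[[13,10],[14,0],[28,10],[29,0],[35,10],[38,0]]
[[13,10],[18,0],[28,10],[29,0],[35,10],[38,0]]
[[13,10],[23,0],[28,10],[29,0],[35,10],[38,0]]
[[13,10],[23,0],[28,10],[29,0],[35,10],[38,0]]
[[13,10],[23,4],[28,10],[29,4],[35,10],[38,0]]
[[13,10],[23,4],[28,10],[29,4],[35,10],[38,0],[43,19],[50,0]]
[[13,10],[23,4],[28,10],[29,4],[35,17],[39,0],[43,19],[50,0]]
[[13,10],[23,4],[28,10],[29,4],[35,17],[39,0],[43,19],[50,0]]
[[13,10],[23,4],[28,10],[29,4],[35,17],[39,0],[43,19],[50,0]]
[[13,10],[23,4],[28,10],[29,4],[35,17],[39,0],[43,19],[50,0]]
[[2,10],[23,4],[28,10],[29,4],[35,17],[39,0],[43,19],[50,0]]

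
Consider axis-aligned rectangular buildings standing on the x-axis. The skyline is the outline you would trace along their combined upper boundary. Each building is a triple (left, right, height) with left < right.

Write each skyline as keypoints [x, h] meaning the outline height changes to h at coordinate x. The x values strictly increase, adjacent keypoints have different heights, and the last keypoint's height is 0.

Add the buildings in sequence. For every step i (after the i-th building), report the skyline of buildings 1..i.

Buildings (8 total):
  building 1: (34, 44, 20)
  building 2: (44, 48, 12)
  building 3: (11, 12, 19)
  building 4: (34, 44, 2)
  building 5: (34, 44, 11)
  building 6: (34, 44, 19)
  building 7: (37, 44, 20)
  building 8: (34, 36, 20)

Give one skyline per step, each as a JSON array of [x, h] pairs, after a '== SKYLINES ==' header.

== SKYLINES ==
[[34,20],[44,0]]
[[34,20],[44,12],[48,0]]
[[11,19],[12,0],[34,20],[44,12],[48,0]]
[[11,19],[12,0],[34,20],[44,12],[48,0]]
[[11,19],[12,0],[34,20],[44,12],[48,0]]
[[11,19],[12,0],[34,20],[44,12],[48,0]]
[[11,19],[12,0],[34,20],[44,12],[48,0]]
[[11,19],[12,0],[34,20],[44,12],[48,0]]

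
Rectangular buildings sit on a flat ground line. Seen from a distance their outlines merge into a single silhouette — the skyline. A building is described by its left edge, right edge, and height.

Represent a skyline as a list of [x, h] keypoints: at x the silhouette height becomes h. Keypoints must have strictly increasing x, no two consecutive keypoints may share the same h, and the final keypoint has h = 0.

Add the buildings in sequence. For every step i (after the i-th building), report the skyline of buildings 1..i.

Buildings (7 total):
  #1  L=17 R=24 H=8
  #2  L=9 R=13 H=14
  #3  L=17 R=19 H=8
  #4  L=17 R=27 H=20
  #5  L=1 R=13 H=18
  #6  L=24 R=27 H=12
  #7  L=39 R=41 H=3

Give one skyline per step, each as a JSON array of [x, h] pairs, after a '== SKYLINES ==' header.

== SKYLINES ==
[[17,8],[24,0]]
[[9,14],[13,0],[17,8],[24,0]]
[[9,14],[13,0],[17,8],[24,0]]
[[9,14],[13,0],[17,20],[27,0]]
[[1,18],[13,0],[17,20],[27,0]]
[[1,18],[13,0],[17,20],[27,0]]
[[1,18],[13,0],[17,20],[27,0],[39,3],[41,0]]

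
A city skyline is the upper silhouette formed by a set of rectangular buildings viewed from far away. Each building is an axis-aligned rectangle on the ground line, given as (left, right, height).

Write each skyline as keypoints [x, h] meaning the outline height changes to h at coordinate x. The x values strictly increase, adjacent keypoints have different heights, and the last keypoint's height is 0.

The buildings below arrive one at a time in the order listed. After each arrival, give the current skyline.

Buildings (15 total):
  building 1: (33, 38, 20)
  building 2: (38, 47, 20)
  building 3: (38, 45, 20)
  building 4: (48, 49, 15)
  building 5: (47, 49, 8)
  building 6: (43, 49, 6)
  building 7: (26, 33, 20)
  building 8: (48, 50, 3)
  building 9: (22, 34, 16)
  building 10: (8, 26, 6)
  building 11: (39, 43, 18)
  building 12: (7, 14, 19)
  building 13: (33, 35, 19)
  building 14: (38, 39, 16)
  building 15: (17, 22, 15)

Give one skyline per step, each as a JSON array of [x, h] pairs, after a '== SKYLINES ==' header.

== SKYLINES ==
[[33,20],[38,0]]
[[33,20],[47,0]]
[[33,20],[47,0]]
[[33,20],[47,0],[48,15],[49,0]]
[[33,20],[47,8],[48,15],[49,0]]
[[33,20],[47,8],[48,15],[49,0]]
[[26,20],[47,8],[48,15],[49,0]]
[[26,20],[47,8],[48,15],[49,3],[50,0]]
[[22,16],[26,20],[47,8],[48,15],[49,3],[50,0]]
[[8,6],[22,16],[26,20],[47,8],[48,15],[49,3],[50,0]]
[[8,6],[22,16],[26,20],[47,8],[48,15],[49,3],[50,0]]
[[7,19],[14,6],[22,16],[26,20],[47,8],[48,15],[49,3],[50,0]]
[[7,19],[14,6],[22,16],[26,20],[47,8],[48,15],[49,3],[50,0]]
[[7,19],[14,6],[22,16],[26,20],[47,8],[48,15],[49,3],[50,0]]
[[7,19],[14,6],[17,15],[22,16],[26,20],[47,8],[48,15],[49,3],[50,0]]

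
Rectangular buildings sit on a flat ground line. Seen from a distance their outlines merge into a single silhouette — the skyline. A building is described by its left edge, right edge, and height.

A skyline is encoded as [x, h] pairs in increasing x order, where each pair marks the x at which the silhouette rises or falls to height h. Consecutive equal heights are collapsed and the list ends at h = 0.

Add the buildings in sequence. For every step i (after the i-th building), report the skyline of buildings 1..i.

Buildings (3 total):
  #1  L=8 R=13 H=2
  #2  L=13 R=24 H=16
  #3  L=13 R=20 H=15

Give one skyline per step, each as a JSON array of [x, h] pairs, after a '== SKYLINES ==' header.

== SKYLINES ==
[[8,2],[13,0]]
[[8,2],[13,16],[24,0]]
[[8,2],[13,16],[24,0]]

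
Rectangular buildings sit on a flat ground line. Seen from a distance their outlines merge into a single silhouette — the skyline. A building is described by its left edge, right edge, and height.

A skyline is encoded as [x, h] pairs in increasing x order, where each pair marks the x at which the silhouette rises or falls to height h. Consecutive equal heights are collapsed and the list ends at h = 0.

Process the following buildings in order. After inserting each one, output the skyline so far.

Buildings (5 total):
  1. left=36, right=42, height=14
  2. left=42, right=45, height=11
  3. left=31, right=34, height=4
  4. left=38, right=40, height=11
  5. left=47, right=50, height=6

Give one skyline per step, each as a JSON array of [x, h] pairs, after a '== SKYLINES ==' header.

== SKYLINES ==
[[36,14],[42,0]]
[[36,14],[42,11],[45,0]]
[[31,4],[34,0],[36,14],[42,11],[45,0]]
[[31,4],[34,0],[36,14],[42,11],[45,0]]
[[31,4],[34,0],[36,14],[42,11],[45,0],[47,6],[50,0]]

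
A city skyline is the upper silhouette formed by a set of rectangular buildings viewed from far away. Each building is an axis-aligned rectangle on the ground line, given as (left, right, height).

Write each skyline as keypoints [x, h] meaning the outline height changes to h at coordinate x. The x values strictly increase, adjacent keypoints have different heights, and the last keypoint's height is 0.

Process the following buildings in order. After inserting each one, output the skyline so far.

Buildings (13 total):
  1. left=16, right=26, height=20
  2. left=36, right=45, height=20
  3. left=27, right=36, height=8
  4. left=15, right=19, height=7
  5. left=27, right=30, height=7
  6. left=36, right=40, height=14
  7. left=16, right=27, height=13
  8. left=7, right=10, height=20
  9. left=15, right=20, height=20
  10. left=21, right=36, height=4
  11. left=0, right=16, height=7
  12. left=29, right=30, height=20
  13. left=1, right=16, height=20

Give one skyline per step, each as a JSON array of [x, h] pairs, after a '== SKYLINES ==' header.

== SKYLINES ==
[[16,20],[26,0]]
[[16,20],[26,0],[36,20],[45,0]]
[[16,20],[26,0],[27,8],[36,20],[45,0]]
[[15,7],[16,20],[26,0],[27,8],[36,20],[45,0]]
[[15,7],[16,20],[26,0],[27,8],[36,20],[45,0]]
[[15,7],[16,20],[26,0],[27,8],[36,20],[45,0]]
[[15,7],[16,20],[26,13],[27,8],[36,20],[45,0]]
[[7,20],[10,0],[15,7],[16,20],[26,13],[27,8],[36,20],[45,0]]
[[7,20],[10,0],[15,20],[26,13],[27,8],[36,20],[45,0]]
[[7,20],[10,0],[15,20],[26,13],[27,8],[36,20],[45,0]]
[[0,7],[7,20],[10,7],[15,20],[26,13],[27,8],[36,20],[45,0]]
[[0,7],[7,20],[10,7],[15,20],[26,13],[27,8],[29,20],[30,8],[36,20],[45,0]]
[[0,7],[1,20],[26,13],[27,8],[29,20],[30,8],[36,20],[45,0]]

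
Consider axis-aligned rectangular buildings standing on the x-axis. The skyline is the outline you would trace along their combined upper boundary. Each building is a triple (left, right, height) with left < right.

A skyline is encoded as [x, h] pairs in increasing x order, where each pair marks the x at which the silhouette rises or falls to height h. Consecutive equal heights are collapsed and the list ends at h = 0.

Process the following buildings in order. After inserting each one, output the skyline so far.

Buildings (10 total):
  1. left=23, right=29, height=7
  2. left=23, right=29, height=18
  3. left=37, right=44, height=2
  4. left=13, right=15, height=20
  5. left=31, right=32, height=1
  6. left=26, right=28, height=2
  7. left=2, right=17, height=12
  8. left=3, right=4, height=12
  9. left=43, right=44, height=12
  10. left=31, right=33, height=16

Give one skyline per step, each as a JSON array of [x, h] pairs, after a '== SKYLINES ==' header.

== SKYLINES ==
[[23,7],[29,0]]
[[23,18],[29,0]]
[[23,18],[29,0],[37,2],[44,0]]
[[13,20],[15,0],[23,18],[29,0],[37,2],[44,0]]
[[13,20],[15,0],[23,18],[29,0],[31,1],[32,0],[37,2],[44,0]]
[[13,20],[15,0],[23,18],[29,0],[31,1],[32,0],[37,2],[44,0]]
[[2,12],[13,20],[15,12],[17,0],[23,18],[29,0],[31,1],[32,0],[37,2],[44,0]]
[[2,12],[13,20],[15,12],[17,0],[23,18],[29,0],[31,1],[32,0],[37,2],[44,0]]
[[2,12],[13,20],[15,12],[17,0],[23,18],[29,0],[31,1],[32,0],[37,2],[43,12],[44,0]]
[[2,12],[13,20],[15,12],[17,0],[23,18],[29,0],[31,16],[33,0],[37,2],[43,12],[44,0]]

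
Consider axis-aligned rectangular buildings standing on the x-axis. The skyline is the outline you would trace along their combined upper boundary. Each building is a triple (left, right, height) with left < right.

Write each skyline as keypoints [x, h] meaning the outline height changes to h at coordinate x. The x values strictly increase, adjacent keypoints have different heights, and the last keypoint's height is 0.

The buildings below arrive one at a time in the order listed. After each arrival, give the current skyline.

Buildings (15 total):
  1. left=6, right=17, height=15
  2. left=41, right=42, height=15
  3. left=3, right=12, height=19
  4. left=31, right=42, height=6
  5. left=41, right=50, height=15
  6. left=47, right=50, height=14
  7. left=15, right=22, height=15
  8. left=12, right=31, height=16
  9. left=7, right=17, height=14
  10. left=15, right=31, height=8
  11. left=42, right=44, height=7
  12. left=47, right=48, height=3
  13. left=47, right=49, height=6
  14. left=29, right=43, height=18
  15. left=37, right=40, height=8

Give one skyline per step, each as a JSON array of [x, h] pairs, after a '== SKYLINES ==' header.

== SKYLINES ==
[[6,15],[17,0]]
[[6,15],[17,0],[41,15],[42,0]]
[[3,19],[12,15],[17,0],[41,15],[42,0]]
[[3,19],[12,15],[17,0],[31,6],[41,15],[42,0]]
[[3,19],[12,15],[17,0],[31,6],[41,15],[50,0]]
[[3,19],[12,15],[17,0],[31,6],[41,15],[50,0]]
[[3,19],[12,15],[22,0],[31,6],[41,15],[50,0]]
[[3,19],[12,16],[31,6],[41,15],[50,0]]
[[3,19],[12,16],[31,6],[41,15],[50,0]]
[[3,19],[12,16],[31,6],[41,15],[50,0]]
[[3,19],[12,16],[31,6],[41,15],[50,0]]
[[3,19],[12,16],[31,6],[41,15],[50,0]]
[[3,19],[12,16],[31,6],[41,15],[50,0]]
[[3,19],[12,16],[29,18],[43,15],[50,0]]
[[3,19],[12,16],[29,18],[43,15],[50,0]]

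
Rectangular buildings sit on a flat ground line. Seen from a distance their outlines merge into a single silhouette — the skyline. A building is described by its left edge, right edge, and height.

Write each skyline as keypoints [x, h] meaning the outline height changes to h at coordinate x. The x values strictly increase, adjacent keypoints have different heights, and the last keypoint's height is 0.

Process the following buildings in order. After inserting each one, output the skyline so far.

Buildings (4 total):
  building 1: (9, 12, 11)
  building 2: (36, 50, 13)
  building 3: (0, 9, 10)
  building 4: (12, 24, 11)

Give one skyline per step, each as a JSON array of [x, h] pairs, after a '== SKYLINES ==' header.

== SKYLINES ==
[[9,11],[12,0]]
[[9,11],[12,0],[36,13],[50,0]]
[[0,10],[9,11],[12,0],[36,13],[50,0]]
[[0,10],[9,11],[24,0],[36,13],[50,0]]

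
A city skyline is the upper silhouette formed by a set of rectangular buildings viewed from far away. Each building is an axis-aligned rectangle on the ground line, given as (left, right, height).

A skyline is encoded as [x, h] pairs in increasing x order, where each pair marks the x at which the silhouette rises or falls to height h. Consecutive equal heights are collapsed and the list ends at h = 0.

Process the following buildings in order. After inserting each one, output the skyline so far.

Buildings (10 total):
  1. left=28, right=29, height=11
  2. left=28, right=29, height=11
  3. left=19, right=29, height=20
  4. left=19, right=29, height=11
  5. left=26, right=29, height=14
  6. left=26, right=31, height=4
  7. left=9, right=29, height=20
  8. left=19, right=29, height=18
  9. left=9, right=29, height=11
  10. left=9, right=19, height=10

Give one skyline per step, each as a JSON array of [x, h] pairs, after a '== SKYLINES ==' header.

== SKYLINES ==
[[28,11],[29,0]]
[[28,11],[29,0]]
[[19,20],[29,0]]
[[19,20],[29,0]]
[[19,20],[29,0]]
[[19,20],[29,4],[31,0]]
[[9,20],[29,4],[31,0]]
[[9,20],[29,4],[31,0]]
[[9,20],[29,4],[31,0]]
[[9,20],[29,4],[31,0]]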